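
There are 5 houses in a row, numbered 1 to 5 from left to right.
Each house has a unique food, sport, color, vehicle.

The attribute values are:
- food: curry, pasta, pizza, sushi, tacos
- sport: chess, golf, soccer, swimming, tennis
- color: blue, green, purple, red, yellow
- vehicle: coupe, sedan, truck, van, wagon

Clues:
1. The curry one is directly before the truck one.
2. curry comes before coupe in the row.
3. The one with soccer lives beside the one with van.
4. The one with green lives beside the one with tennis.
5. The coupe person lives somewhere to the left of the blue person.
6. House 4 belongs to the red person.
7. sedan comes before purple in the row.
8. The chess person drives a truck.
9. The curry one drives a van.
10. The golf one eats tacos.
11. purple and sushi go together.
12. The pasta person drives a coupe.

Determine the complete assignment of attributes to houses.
Solution:

House | Food | Sport | Color | Vehicle
--------------------------------------
  1   | pizza | soccer | green | sedan
  2   | curry | tennis | yellow | van
  3   | sushi | chess | purple | truck
  4   | pasta | swimming | red | coupe
  5   | tacos | golf | blue | wagon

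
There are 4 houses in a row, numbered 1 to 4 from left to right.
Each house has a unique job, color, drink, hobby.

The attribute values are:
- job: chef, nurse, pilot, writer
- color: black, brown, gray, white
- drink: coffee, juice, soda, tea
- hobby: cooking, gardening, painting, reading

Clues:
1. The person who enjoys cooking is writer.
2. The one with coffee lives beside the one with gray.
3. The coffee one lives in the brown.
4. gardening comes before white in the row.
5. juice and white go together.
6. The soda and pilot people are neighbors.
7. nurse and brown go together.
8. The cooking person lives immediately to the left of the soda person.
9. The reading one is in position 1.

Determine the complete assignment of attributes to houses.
Solution:

House | Job | Color | Drink | Hobby
-----------------------------------
  1   | nurse | brown | coffee | reading
  2   | writer | gray | tea | cooking
  3   | chef | black | soda | gardening
  4   | pilot | white | juice | painting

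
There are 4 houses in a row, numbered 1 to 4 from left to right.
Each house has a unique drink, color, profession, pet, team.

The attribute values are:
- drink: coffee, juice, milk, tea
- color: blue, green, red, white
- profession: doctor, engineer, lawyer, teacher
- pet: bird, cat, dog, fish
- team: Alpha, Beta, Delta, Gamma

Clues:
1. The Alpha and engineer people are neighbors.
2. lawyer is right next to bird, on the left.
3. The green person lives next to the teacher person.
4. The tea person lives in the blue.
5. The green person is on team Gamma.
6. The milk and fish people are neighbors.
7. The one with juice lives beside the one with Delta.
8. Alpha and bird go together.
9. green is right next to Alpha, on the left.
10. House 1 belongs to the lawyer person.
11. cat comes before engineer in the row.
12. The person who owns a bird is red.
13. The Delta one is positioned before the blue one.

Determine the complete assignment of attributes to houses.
Solution:

House | Drink | Color | Profession | Pet | Team
-----------------------------------------------
  1   | coffee | green | lawyer | cat | Gamma
  2   | juice | red | teacher | bird | Alpha
  3   | milk | white | engineer | dog | Delta
  4   | tea | blue | doctor | fish | Beta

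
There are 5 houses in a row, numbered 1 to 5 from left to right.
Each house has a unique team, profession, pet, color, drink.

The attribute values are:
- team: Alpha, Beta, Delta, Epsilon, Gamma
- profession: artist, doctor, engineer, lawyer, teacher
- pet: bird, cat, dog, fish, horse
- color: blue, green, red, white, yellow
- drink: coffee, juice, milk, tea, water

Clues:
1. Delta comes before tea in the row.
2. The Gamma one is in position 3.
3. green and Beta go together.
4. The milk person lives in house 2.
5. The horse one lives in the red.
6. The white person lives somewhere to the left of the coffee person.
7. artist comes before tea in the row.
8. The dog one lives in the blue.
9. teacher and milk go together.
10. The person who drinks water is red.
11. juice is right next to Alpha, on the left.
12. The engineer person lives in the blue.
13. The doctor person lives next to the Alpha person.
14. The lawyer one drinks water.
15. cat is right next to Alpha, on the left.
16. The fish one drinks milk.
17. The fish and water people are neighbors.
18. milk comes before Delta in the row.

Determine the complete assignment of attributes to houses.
Solution:

House | Team | Profession | Pet | Color | Drink
-----------------------------------------------
  1   | Beta | doctor | cat | green | juice
  2   | Alpha | teacher | fish | white | milk
  3   | Gamma | lawyer | horse | red | water
  4   | Delta | artist | bird | yellow | coffee
  5   | Epsilon | engineer | dog | blue | tea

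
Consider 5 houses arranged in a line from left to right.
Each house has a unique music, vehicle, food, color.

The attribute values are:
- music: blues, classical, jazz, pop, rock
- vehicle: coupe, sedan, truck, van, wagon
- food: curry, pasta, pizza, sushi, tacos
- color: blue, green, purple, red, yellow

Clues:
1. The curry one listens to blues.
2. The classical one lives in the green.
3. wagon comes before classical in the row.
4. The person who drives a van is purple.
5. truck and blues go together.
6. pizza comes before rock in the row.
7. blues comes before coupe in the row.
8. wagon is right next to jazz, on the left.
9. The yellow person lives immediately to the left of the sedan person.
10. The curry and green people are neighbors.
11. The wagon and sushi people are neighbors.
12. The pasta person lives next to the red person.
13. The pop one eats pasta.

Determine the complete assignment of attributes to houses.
Solution:

House | Music | Vehicle | Food | Color
--------------------------------------
  1   | pop | wagon | pasta | yellow
  2   | jazz | sedan | sushi | red
  3   | blues | truck | curry | blue
  4   | classical | coupe | pizza | green
  5   | rock | van | tacos | purple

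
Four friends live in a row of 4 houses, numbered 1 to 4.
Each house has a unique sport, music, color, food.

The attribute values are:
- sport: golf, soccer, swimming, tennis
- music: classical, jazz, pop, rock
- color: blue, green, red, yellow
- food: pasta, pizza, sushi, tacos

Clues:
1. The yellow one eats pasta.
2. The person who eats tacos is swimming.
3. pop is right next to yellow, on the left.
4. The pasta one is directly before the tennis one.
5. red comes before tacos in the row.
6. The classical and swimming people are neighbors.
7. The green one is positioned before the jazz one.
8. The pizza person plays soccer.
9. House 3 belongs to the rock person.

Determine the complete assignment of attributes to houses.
Solution:

House | Sport | Music | Color | Food
------------------------------------
  1   | soccer | classical | red | pizza
  2   | swimming | pop | green | tacos
  3   | golf | rock | yellow | pasta
  4   | tennis | jazz | blue | sushi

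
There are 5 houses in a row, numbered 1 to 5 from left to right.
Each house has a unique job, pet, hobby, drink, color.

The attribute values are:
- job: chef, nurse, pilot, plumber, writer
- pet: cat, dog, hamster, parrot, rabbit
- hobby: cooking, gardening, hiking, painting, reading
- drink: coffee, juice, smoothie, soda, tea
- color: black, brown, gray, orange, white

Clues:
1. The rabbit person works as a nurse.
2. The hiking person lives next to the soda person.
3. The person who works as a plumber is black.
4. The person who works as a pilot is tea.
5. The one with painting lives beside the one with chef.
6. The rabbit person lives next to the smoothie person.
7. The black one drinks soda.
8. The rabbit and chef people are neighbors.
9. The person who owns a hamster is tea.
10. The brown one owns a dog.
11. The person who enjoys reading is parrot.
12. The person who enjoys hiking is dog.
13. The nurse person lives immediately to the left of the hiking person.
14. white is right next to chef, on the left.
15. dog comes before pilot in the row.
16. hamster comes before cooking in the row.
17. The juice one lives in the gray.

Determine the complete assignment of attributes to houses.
Solution:

House | Job | Pet | Hobby | Drink | Color
-----------------------------------------
  1   | nurse | rabbit | painting | coffee | white
  2   | chef | dog | hiking | smoothie | brown
  3   | plumber | parrot | reading | soda | black
  4   | pilot | hamster | gardening | tea | orange
  5   | writer | cat | cooking | juice | gray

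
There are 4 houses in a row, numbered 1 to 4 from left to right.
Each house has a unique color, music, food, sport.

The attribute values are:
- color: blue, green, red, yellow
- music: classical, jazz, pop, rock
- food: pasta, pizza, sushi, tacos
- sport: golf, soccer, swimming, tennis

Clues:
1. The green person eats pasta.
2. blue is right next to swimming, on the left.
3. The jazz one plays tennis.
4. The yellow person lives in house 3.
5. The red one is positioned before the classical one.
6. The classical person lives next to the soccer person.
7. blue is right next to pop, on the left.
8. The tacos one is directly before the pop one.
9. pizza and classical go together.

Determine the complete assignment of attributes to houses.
Solution:

House | Color | Music | Food | Sport
------------------------------------
  1   | blue | jazz | tacos | tennis
  2   | red | pop | sushi | swimming
  3   | yellow | classical | pizza | golf
  4   | green | rock | pasta | soccer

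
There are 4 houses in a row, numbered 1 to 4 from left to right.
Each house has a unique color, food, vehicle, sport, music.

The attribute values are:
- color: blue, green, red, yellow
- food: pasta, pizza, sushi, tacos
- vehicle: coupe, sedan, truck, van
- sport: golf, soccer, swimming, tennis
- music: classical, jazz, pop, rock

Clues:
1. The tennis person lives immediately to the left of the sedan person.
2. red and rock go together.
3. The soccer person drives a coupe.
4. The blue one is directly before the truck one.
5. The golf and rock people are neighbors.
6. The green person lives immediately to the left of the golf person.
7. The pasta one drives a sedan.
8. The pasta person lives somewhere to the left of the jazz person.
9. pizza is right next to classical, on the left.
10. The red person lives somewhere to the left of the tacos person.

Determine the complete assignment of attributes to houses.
Solution:

House | Color | Food | Vehicle | Sport | Music
----------------------------------------------
  1   | green | pizza | van | tennis | pop
  2   | blue | pasta | sedan | golf | classical
  3   | red | sushi | truck | swimming | rock
  4   | yellow | tacos | coupe | soccer | jazz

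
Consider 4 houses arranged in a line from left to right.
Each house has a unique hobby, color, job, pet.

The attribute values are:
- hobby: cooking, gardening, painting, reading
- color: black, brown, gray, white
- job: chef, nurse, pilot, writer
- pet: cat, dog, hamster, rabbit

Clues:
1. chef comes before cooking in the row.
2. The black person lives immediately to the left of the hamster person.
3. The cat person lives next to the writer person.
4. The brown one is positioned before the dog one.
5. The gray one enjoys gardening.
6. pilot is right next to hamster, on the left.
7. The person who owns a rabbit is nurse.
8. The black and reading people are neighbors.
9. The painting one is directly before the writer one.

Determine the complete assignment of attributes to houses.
Solution:

House | Hobby | Color | Job | Pet
---------------------------------
  1   | painting | black | pilot | cat
  2   | reading | brown | writer | hamster
  3   | gardening | gray | chef | dog
  4   | cooking | white | nurse | rabbit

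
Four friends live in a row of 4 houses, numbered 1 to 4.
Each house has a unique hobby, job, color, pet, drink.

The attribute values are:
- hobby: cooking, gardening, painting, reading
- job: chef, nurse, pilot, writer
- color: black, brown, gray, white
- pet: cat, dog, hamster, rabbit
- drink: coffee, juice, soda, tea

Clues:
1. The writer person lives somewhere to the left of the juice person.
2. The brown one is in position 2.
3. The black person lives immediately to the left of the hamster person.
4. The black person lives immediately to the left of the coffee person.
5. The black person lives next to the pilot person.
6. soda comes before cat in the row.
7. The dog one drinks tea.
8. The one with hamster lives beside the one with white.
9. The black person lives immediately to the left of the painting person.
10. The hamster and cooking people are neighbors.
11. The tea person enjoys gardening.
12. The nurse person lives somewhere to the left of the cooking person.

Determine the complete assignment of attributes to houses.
Solution:

House | Hobby | Job | Color | Pet | Drink
-----------------------------------------
  1   | gardening | nurse | black | dog | tea
  2   | painting | pilot | brown | hamster | coffee
  3   | cooking | writer | white | rabbit | soda
  4   | reading | chef | gray | cat | juice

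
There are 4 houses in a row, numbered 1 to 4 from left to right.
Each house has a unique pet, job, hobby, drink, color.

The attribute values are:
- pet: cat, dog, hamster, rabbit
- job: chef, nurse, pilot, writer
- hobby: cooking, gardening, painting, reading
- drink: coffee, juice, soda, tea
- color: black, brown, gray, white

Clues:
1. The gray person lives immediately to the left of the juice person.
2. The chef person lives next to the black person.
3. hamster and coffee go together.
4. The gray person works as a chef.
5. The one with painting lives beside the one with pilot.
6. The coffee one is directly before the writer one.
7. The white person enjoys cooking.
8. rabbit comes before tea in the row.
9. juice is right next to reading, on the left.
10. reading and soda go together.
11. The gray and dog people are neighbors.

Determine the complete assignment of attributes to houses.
Solution:

House | Pet | Job | Hobby | Drink | Color
-----------------------------------------
  1   | hamster | chef | gardening | coffee | gray
  2   | dog | writer | painting | juice | black
  3   | rabbit | pilot | reading | soda | brown
  4   | cat | nurse | cooking | tea | white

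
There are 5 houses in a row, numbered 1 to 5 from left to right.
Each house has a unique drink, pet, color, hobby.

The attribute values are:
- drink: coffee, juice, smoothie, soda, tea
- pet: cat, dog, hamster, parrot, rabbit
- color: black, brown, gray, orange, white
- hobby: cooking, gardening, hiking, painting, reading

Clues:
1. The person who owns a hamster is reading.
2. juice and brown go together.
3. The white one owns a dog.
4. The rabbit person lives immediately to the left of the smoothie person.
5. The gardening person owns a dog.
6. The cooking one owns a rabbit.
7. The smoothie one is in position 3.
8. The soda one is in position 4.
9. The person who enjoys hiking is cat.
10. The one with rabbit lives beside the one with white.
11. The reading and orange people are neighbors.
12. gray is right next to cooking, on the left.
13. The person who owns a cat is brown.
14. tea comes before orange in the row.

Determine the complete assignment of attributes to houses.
Solution:

House | Drink | Pet | Color | Hobby
-----------------------------------
  1   | tea | hamster | gray | reading
  2   | coffee | rabbit | orange | cooking
  3   | smoothie | dog | white | gardening
  4   | soda | parrot | black | painting
  5   | juice | cat | brown | hiking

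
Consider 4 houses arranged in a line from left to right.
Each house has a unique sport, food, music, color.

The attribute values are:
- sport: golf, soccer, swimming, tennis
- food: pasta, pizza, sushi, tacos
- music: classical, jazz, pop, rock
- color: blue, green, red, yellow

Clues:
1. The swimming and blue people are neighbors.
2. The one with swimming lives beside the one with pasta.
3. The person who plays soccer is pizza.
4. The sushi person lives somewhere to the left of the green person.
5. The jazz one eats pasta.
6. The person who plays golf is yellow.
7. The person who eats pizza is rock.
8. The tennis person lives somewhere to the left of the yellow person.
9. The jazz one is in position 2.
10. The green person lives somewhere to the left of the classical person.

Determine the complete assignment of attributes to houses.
Solution:

House | Sport | Food | Music | Color
------------------------------------
  1   | swimming | sushi | pop | red
  2   | tennis | pasta | jazz | blue
  3   | soccer | pizza | rock | green
  4   | golf | tacos | classical | yellow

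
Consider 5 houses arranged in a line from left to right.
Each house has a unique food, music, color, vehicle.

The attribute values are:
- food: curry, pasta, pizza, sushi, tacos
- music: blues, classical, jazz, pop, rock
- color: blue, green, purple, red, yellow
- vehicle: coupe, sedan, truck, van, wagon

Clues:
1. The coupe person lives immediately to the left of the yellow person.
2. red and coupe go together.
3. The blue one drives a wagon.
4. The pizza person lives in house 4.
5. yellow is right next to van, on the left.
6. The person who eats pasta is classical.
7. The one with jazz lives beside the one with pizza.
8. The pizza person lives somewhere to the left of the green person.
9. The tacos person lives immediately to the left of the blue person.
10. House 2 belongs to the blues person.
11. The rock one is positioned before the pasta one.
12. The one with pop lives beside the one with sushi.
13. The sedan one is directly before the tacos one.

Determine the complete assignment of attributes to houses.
Solution:

House | Food | Music | Color | Vehicle
--------------------------------------
  1   | curry | pop | red | coupe
  2   | sushi | blues | yellow | sedan
  3   | tacos | jazz | purple | van
  4   | pizza | rock | blue | wagon
  5   | pasta | classical | green | truck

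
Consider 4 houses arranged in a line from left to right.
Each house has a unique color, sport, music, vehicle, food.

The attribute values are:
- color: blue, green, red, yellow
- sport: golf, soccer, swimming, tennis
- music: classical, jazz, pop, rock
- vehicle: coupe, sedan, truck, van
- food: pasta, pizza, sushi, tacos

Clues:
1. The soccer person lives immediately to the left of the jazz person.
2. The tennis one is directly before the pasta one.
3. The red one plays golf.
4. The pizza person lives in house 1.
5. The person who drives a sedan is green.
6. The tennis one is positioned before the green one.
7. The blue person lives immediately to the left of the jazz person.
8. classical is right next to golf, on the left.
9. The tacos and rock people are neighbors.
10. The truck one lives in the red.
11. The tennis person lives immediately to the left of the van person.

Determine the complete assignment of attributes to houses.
Solution:

House | Color | Sport | Music | Vehicle | Food
----------------------------------------------
  1   | yellow | tennis | pop | coupe | pizza
  2   | blue | soccer | classical | van | pasta
  3   | red | golf | jazz | truck | tacos
  4   | green | swimming | rock | sedan | sushi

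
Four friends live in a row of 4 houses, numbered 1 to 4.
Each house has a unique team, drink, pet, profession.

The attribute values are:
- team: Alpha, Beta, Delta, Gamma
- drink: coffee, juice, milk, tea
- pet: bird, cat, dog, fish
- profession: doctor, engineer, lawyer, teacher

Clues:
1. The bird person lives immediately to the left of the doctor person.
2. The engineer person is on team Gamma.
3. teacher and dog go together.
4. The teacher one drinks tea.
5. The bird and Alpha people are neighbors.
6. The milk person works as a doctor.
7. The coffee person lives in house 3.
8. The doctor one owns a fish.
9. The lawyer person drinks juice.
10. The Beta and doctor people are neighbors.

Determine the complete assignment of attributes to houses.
Solution:

House | Team | Drink | Pet | Profession
---------------------------------------
  1   | Beta | juice | bird | lawyer
  2   | Alpha | milk | fish | doctor
  3   | Gamma | coffee | cat | engineer
  4   | Delta | tea | dog | teacher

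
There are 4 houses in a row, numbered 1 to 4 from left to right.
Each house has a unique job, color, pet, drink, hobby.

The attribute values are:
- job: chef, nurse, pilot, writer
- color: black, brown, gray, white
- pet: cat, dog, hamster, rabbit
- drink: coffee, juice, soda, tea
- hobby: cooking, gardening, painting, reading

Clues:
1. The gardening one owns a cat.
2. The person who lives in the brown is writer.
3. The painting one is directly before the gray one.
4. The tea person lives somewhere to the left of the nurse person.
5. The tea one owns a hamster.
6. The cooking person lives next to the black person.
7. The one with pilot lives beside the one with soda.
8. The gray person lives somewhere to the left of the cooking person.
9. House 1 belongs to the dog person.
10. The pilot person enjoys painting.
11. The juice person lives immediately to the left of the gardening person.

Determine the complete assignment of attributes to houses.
Solution:

House | Job | Color | Pet | Drink | Hobby
-----------------------------------------
  1   | pilot | white | dog | juice | painting
  2   | chef | gray | cat | soda | gardening
  3   | writer | brown | hamster | tea | cooking
  4   | nurse | black | rabbit | coffee | reading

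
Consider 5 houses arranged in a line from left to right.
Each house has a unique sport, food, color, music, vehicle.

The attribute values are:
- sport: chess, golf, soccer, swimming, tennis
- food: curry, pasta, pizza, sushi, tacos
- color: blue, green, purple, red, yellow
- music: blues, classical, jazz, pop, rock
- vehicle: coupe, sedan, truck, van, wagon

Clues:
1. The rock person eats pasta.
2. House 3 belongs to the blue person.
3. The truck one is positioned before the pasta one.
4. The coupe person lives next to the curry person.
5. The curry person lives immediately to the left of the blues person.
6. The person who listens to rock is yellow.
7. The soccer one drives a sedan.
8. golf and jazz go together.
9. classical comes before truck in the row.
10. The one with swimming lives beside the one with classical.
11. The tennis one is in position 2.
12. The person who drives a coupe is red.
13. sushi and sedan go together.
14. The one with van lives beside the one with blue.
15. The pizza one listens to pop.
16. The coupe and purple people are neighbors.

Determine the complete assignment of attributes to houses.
Solution:

House | Sport | Food | Color | Music | Vehicle
----------------------------------------------
  1   | swimming | pizza | red | pop | coupe
  2   | tennis | curry | purple | classical | van
  3   | soccer | sushi | blue | blues | sedan
  4   | golf | tacos | green | jazz | truck
  5   | chess | pasta | yellow | rock | wagon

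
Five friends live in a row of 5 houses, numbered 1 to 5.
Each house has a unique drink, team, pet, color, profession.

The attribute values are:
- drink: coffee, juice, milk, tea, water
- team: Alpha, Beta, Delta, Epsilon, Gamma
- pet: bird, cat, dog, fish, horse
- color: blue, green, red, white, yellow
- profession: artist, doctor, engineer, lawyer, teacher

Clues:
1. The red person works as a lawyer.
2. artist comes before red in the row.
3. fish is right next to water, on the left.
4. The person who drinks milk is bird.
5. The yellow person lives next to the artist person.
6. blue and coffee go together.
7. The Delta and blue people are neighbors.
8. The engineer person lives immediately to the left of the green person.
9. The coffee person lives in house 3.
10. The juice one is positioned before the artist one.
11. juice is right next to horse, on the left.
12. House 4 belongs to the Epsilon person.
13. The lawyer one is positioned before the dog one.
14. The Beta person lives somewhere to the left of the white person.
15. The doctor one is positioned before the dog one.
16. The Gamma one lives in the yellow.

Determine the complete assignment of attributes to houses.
Solution:

House | Drink | Team | Pet | Color | Profession
-----------------------------------------------
  1   | juice | Gamma | fish | yellow | engineer
  2   | water | Delta | horse | green | artist
  3   | coffee | Beta | cat | blue | doctor
  4   | milk | Epsilon | bird | red | lawyer
  5   | tea | Alpha | dog | white | teacher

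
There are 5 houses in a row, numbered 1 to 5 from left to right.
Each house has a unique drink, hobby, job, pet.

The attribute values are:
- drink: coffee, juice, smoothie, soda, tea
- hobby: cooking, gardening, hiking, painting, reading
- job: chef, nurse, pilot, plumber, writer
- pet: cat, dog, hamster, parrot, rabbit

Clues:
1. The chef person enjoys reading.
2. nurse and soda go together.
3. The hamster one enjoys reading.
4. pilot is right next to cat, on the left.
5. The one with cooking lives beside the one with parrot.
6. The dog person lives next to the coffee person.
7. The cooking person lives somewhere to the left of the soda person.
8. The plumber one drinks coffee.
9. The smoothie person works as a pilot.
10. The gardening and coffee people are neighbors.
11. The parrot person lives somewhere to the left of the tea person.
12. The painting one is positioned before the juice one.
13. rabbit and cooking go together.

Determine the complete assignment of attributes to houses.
Solution:

House | Drink | Hobby | Job | Pet
---------------------------------
  1   | smoothie | gardening | pilot | dog
  2   | coffee | painting | plumber | cat
  3   | juice | cooking | writer | rabbit
  4   | soda | hiking | nurse | parrot
  5   | tea | reading | chef | hamster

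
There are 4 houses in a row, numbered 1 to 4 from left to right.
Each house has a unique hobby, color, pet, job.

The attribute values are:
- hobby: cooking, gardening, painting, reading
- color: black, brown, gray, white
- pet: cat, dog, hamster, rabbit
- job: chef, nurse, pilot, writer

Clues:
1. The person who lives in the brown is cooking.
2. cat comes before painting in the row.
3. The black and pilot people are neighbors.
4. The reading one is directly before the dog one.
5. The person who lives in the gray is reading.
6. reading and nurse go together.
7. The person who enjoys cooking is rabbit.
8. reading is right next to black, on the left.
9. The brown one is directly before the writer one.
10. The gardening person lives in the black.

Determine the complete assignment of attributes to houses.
Solution:

House | Hobby | Color | Pet | Job
---------------------------------
  1   | reading | gray | cat | nurse
  2   | gardening | black | dog | chef
  3   | cooking | brown | rabbit | pilot
  4   | painting | white | hamster | writer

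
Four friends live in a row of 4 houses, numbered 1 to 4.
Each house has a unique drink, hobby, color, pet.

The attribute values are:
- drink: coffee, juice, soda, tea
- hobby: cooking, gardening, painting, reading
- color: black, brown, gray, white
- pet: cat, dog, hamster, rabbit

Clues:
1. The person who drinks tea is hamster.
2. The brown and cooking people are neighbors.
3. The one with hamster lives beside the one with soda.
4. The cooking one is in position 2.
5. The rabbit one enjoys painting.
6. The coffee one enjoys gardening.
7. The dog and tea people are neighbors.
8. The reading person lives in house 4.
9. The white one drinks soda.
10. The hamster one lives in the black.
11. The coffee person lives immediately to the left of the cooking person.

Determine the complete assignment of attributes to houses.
Solution:

House | Drink | Hobby | Color | Pet
-----------------------------------
  1   | coffee | gardening | brown | dog
  2   | tea | cooking | black | hamster
  3   | soda | painting | white | rabbit
  4   | juice | reading | gray | cat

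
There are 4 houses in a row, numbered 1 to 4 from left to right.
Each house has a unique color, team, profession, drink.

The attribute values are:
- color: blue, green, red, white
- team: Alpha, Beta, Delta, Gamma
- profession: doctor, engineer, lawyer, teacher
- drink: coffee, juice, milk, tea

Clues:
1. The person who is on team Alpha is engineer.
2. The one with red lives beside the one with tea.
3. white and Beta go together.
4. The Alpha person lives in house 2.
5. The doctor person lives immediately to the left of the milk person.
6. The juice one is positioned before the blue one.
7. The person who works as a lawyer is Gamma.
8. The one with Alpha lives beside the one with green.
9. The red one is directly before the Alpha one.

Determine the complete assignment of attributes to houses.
Solution:

House | Color | Team | Profession | Drink
-----------------------------------------
  1   | red | Gamma | lawyer | juice
  2   | blue | Alpha | engineer | tea
  3   | green | Delta | doctor | coffee
  4   | white | Beta | teacher | milk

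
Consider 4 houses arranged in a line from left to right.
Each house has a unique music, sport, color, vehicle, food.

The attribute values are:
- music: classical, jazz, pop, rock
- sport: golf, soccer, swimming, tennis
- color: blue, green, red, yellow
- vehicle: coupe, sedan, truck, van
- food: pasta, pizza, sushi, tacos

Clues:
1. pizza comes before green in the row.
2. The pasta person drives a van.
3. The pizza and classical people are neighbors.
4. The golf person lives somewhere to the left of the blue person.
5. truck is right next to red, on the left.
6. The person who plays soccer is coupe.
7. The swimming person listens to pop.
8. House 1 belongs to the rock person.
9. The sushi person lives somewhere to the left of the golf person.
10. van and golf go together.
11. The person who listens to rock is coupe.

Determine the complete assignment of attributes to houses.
Solution:

House | Music | Sport | Color | Vehicle | Food
----------------------------------------------
  1   | rock | soccer | yellow | coupe | pizza
  2   | classical | tennis | green | truck | sushi
  3   | jazz | golf | red | van | pasta
  4   | pop | swimming | blue | sedan | tacos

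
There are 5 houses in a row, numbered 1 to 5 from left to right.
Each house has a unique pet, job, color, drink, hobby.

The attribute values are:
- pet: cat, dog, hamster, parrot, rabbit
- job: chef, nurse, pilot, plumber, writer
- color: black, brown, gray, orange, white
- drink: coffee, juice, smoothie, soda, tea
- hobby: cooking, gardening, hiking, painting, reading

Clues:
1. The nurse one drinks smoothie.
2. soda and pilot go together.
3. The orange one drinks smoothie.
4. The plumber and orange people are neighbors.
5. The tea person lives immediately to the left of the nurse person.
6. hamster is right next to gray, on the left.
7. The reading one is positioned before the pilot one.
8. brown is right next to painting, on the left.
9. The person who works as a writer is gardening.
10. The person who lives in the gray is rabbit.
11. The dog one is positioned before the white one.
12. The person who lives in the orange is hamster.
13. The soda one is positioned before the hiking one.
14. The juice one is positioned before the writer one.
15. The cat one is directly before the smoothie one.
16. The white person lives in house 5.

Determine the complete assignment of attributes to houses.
Solution:

House | Pet | Job | Color | Drink | Hobby
-----------------------------------------
  1   | cat | plumber | brown | tea | reading
  2   | hamster | nurse | orange | smoothie | painting
  3   | rabbit | pilot | gray | soda | cooking
  4   | dog | chef | black | juice | hiking
  5   | parrot | writer | white | coffee | gardening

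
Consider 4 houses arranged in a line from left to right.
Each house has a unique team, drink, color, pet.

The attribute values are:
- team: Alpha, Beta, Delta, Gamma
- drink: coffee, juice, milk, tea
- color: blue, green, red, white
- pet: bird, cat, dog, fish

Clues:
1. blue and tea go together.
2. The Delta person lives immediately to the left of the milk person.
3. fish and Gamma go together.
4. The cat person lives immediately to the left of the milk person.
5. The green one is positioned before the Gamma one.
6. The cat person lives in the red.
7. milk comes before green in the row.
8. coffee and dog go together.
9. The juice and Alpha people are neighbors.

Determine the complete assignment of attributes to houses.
Solution:

House | Team | Drink | Color | Pet
----------------------------------
  1   | Delta | juice | red | cat
  2   | Alpha | milk | white | bird
  3   | Beta | coffee | green | dog
  4   | Gamma | tea | blue | fish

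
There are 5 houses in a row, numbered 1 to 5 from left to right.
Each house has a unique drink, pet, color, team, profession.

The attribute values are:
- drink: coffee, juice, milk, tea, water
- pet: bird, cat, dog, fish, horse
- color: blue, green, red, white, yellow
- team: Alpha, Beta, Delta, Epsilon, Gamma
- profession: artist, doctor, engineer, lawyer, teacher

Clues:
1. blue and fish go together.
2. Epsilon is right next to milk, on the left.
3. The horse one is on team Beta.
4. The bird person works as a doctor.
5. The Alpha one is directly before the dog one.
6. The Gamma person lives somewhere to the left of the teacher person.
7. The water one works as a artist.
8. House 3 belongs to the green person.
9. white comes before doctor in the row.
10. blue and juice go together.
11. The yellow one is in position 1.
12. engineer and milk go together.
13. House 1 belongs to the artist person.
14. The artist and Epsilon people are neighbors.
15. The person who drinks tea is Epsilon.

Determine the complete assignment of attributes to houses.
Solution:

House | Drink | Pet | Color | Team | Profession
-----------------------------------------------
  1   | water | cat | yellow | Alpha | artist
  2   | tea | dog | white | Epsilon | lawyer
  3   | milk | horse | green | Beta | engineer
  4   | coffee | bird | red | Gamma | doctor
  5   | juice | fish | blue | Delta | teacher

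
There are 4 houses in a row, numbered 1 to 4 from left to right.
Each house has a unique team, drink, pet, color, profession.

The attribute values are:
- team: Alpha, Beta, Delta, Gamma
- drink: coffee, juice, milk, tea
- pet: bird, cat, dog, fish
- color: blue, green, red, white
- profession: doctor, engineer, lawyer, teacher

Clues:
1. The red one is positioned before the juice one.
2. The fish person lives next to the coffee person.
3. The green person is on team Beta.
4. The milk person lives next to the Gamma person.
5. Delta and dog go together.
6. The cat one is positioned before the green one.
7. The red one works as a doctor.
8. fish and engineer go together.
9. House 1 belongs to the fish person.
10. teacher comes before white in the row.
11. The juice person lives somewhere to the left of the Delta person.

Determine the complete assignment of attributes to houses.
Solution:

House | Team | Drink | Pet | Color | Profession
-----------------------------------------------
  1   | Alpha | milk | fish | blue | engineer
  2   | Gamma | coffee | cat | red | doctor
  3   | Beta | juice | bird | green | teacher
  4   | Delta | tea | dog | white | lawyer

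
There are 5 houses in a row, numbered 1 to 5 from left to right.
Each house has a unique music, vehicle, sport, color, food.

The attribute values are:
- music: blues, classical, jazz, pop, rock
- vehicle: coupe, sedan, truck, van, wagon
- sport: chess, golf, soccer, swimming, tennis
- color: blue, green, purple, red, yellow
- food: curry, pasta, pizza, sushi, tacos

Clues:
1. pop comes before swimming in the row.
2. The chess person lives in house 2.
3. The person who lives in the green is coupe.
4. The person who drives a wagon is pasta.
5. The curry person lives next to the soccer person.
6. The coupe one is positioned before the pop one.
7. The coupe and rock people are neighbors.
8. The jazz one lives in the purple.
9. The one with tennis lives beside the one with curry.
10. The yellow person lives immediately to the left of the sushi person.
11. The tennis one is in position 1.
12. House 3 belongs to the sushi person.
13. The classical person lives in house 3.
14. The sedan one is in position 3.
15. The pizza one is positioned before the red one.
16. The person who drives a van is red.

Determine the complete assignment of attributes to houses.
Solution:

House | Music | Vehicle | Sport | Color | Food
----------------------------------------------
  1   | blues | coupe | tennis | green | pizza
  2   | rock | truck | chess | yellow | curry
  3   | classical | sedan | soccer | blue | sushi
  4   | pop | van | golf | red | tacos
  5   | jazz | wagon | swimming | purple | pasta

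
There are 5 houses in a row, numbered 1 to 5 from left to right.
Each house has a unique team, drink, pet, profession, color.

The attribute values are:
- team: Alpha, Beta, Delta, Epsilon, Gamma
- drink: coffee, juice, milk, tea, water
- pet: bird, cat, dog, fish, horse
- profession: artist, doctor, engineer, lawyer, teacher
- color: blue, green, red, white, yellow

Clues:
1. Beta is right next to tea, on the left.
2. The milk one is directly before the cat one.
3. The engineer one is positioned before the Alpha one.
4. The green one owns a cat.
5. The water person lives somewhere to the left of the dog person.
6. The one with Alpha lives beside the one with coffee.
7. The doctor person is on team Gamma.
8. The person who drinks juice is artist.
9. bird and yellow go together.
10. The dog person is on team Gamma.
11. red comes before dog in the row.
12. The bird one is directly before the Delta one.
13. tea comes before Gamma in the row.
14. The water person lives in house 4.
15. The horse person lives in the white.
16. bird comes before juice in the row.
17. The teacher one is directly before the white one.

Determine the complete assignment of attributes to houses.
Solution:

House | Team | Drink | Pet | Profession | Color
-----------------------------------------------
  1   | Beta | milk | bird | engineer | yellow
  2   | Delta | tea | cat | teacher | green
  3   | Epsilon | juice | horse | artist | white
  4   | Alpha | water | fish | lawyer | red
  5   | Gamma | coffee | dog | doctor | blue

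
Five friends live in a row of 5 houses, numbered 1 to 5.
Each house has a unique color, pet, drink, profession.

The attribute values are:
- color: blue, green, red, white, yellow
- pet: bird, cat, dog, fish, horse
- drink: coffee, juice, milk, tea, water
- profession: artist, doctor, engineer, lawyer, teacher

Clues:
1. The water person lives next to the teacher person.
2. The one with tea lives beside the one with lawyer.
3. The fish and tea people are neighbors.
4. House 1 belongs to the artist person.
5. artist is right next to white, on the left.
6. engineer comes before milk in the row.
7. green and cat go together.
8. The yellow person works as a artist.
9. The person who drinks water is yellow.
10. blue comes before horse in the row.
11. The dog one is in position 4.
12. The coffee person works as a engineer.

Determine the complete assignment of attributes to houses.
Solution:

House | Color | Pet | Drink | Profession
----------------------------------------
  1   | yellow | fish | water | artist
  2   | white | bird | tea | teacher
  3   | green | cat | juice | lawyer
  4   | blue | dog | coffee | engineer
  5   | red | horse | milk | doctor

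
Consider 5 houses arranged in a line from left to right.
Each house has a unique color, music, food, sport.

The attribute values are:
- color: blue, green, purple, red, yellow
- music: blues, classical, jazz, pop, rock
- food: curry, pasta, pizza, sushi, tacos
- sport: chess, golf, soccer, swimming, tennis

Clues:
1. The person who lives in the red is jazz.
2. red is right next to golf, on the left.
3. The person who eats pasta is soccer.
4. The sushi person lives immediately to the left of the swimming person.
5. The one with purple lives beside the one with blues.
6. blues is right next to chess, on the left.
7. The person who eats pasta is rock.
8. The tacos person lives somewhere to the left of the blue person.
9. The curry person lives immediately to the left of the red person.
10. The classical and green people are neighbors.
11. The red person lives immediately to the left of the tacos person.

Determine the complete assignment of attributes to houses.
Solution:

House | Color | Music | Food | Sport
------------------------------------
  1   | purple | classical | sushi | tennis
  2   | green | blues | curry | swimming
  3   | red | jazz | pizza | chess
  4   | yellow | pop | tacos | golf
  5   | blue | rock | pasta | soccer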